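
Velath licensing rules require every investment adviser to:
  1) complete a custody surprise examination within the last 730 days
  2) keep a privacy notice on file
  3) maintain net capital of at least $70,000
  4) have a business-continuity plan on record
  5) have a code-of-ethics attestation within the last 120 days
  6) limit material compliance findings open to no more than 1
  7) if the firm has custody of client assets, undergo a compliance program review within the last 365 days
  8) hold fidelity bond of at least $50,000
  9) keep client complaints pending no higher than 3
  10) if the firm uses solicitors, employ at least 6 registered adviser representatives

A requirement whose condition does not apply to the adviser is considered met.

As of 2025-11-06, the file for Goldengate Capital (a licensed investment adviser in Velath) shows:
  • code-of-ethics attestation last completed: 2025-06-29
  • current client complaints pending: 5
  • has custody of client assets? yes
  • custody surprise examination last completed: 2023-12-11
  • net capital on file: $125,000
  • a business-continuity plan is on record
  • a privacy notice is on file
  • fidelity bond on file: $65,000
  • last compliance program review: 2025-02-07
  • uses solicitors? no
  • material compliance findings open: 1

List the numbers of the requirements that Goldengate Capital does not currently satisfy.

5, 9

1. custody surprise examination 696 days ago vs limit 730 → met
2. privacy notice present → met
3. net capital $125,000 ≥ $70,000 → met
4. business-continuity plan present → met
5. code-of-ethics attestation 130 days ago vs limit 120 → not met
6. material compliance findings open 1 ≤ 1 → met
7. condition 'has custody of client assets' holds; compliance program review 272 days ago vs limit 365 → met
8. fidelity bond $65,000 ≥ $50,000 → met
9. client complaints pending 5 > 3 → not met
10. condition 'uses solicitors' does not hold → requirement n/a → met
Not met: 5, 9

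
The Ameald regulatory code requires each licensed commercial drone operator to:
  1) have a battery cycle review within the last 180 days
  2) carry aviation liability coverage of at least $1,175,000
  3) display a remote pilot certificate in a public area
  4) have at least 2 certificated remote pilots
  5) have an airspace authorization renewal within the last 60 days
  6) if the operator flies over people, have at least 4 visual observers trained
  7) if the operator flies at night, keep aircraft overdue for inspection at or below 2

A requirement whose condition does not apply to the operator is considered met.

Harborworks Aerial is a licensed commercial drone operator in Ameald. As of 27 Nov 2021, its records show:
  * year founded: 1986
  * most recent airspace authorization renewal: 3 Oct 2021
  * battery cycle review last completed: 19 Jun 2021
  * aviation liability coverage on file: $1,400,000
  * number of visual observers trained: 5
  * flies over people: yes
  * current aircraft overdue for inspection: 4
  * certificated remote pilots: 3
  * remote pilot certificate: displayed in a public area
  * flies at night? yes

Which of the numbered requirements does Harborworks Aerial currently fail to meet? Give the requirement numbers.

1. battery cycle review 161 days ago vs limit 180 → met
2. aviation liability coverage $1,400,000 ≥ $1,175,000 → met
3. remote pilot certificate present → met
4. certificated remote pilots 3 ≥ 2 → met
5. airspace authorization renewal 55 days ago vs limit 60 → met
6. condition 'flies over people' holds; visual observers trained 5 ≥ 4 → met
7. condition 'flies at night' holds; aircraft overdue for inspection 4 > 2 → not met
Not met: 7

7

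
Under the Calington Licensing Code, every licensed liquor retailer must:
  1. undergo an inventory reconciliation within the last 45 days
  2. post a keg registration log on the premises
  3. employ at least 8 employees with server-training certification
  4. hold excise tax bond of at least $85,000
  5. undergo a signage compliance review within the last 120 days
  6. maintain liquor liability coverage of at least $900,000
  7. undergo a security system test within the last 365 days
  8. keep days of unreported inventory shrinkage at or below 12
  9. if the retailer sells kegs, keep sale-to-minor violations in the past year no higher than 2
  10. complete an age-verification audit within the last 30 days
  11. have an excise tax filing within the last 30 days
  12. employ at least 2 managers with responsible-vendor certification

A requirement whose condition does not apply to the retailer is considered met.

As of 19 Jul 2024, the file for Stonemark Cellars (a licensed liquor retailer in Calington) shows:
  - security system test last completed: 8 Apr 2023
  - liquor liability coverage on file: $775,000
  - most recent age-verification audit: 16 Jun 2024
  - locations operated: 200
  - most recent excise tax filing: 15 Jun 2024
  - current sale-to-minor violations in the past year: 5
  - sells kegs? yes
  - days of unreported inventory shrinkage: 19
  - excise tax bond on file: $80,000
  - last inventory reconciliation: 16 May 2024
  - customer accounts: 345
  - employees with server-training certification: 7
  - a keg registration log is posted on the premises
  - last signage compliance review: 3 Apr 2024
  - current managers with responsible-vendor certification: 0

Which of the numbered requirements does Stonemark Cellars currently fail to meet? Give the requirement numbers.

1, 3, 4, 6, 7, 8, 9, 10, 11, 12

1. inventory reconciliation 64 days ago vs limit 45 → not met
2. keg registration log present → met
3. employees with server-training certification 7 < 8 → not met
4. excise tax bond $80,000 < $85,000 → not met
5. signage compliance review 107 days ago vs limit 120 → met
6. liquor liability coverage $775,000 < $900,000 → not met
7. security system test 468 days ago vs limit 365 → not met
8. days of unreported inventory shrinkage 19 > 12 → not met
9. condition 'sells kegs' holds; sale-to-minor violations in the past year 5 > 2 → not met
10. age-verification audit 33 days ago vs limit 30 → not met
11. excise tax filing 34 days ago vs limit 30 → not met
12. managers with responsible-vendor certification 0 < 2 → not met
Not met: 1, 3, 4, 6, 7, 8, 9, 10, 11, 12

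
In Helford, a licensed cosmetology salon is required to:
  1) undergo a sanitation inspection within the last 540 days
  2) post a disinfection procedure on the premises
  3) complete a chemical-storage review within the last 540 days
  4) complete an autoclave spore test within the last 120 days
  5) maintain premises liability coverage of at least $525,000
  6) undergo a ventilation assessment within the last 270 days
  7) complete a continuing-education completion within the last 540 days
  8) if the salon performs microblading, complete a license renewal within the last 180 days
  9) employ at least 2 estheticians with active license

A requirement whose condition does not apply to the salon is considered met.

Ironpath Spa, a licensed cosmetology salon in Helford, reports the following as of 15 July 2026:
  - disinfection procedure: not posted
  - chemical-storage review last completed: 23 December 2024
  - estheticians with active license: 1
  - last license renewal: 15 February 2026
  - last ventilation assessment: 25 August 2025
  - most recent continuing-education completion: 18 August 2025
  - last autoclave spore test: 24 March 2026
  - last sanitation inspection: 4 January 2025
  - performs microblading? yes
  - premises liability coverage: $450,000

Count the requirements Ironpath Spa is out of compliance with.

1. sanitation inspection 557 days ago vs limit 540 → not met
2. disinfection procedure absent → not met
3. chemical-storage review 569 days ago vs limit 540 → not met
4. autoclave spore test 113 days ago vs limit 120 → met
5. premises liability coverage $450,000 < $525,000 → not met
6. ventilation assessment 324 days ago vs limit 270 → not met
7. continuing-education completion 331 days ago vs limit 540 → met
8. condition 'performs microblading' holds; license renewal 150 days ago vs limit 180 → met
9. estheticians with active license 1 < 2 → not met
Not met: 6 of 9

6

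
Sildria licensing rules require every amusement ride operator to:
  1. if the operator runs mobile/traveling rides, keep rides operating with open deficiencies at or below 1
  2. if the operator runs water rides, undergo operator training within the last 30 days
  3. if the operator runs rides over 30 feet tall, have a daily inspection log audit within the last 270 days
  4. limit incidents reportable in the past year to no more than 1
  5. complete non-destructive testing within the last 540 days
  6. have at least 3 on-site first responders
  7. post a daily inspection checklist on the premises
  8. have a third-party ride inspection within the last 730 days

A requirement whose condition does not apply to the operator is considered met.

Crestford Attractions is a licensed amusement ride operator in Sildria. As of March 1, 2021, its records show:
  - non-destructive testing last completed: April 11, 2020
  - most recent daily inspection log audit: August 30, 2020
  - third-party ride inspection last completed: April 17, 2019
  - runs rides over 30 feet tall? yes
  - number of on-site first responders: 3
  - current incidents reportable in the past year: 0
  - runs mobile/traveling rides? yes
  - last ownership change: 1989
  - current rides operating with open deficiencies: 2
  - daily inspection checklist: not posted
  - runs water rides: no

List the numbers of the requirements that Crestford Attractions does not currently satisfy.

1, 7

1. condition 'runs mobile/traveling rides' holds; rides operating with open deficiencies 2 > 1 → not met
2. condition 'runs water rides' does not hold → requirement n/a → met
3. condition 'runs rides over 30 feet tall' holds; daily inspection log audit 183 days ago vs limit 270 → met
4. incidents reportable in the past year 0 ≤ 1 → met
5. non-destructive testing 324 days ago vs limit 540 → met
6. on-site first responders 3 ≥ 3 → met
7. daily inspection checklist absent → not met
8. third-party ride inspection 684 days ago vs limit 730 → met
Not met: 1, 7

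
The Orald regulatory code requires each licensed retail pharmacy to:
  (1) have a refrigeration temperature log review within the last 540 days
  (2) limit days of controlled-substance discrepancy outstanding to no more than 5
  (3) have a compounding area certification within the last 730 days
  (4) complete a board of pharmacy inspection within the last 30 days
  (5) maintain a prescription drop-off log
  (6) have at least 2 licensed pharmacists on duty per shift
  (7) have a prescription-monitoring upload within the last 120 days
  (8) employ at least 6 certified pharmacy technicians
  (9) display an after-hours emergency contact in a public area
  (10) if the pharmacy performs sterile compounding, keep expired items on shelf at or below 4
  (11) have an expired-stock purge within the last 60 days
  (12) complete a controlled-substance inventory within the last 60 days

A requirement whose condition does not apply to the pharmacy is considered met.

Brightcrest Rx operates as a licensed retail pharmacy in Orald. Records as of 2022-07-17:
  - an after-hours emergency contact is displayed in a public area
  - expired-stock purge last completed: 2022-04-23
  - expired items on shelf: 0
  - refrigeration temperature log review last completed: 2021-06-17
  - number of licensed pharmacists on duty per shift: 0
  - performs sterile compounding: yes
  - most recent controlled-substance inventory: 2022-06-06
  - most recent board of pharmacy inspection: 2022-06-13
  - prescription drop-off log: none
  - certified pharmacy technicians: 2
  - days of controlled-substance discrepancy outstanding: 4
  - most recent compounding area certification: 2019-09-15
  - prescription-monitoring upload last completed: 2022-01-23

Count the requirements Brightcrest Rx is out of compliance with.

7

1. refrigeration temperature log review 395 days ago vs limit 540 → met
2. days of controlled-substance discrepancy outstanding 4 ≤ 5 → met
3. compounding area certification 1036 days ago vs limit 730 → not met
4. board of pharmacy inspection 34 days ago vs limit 30 → not met
5. prescription drop-off log absent → not met
6. licensed pharmacists on duty per shift 0 < 2 → not met
7. prescription-monitoring upload 175 days ago vs limit 120 → not met
8. certified pharmacy technicians 2 < 6 → not met
9. after-hours emergency contact present → met
10. condition 'performs sterile compounding' holds; expired items on shelf 0 ≤ 4 → met
11. expired-stock purge 85 days ago vs limit 60 → not met
12. controlled-substance inventory 41 days ago vs limit 60 → met
Not met: 7 of 12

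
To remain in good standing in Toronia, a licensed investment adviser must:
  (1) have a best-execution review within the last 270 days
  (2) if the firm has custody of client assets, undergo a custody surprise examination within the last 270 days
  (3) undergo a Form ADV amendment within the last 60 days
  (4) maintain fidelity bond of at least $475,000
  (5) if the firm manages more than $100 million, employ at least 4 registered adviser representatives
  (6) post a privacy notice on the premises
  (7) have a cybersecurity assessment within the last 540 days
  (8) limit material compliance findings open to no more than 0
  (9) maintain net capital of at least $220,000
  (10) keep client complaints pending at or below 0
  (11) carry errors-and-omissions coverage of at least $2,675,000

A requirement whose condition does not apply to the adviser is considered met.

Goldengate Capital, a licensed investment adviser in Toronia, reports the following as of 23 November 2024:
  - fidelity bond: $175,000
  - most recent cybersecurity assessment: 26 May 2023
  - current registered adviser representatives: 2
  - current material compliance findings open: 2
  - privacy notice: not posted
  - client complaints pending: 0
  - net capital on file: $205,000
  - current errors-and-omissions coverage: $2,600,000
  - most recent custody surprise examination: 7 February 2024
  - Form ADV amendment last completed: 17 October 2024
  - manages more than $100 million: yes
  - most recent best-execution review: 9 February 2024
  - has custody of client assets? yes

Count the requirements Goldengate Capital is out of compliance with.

9

1. best-execution review 288 days ago vs limit 270 → not met
2. condition 'has custody of client assets' holds; custody surprise examination 290 days ago vs limit 270 → not met
3. Form ADV amendment 37 days ago vs limit 60 → met
4. fidelity bond $175,000 < $475,000 → not met
5. condition 'manages more than $100 million' holds; registered adviser representatives 2 < 4 → not met
6. privacy notice absent → not met
7. cybersecurity assessment 547 days ago vs limit 540 → not met
8. material compliance findings open 2 > 0 → not met
9. net capital $205,000 < $220,000 → not met
10. client complaints pending 0 ≤ 0 → met
11. errors-and-omissions coverage $2,600,000 < $2,675,000 → not met
Not met: 9 of 11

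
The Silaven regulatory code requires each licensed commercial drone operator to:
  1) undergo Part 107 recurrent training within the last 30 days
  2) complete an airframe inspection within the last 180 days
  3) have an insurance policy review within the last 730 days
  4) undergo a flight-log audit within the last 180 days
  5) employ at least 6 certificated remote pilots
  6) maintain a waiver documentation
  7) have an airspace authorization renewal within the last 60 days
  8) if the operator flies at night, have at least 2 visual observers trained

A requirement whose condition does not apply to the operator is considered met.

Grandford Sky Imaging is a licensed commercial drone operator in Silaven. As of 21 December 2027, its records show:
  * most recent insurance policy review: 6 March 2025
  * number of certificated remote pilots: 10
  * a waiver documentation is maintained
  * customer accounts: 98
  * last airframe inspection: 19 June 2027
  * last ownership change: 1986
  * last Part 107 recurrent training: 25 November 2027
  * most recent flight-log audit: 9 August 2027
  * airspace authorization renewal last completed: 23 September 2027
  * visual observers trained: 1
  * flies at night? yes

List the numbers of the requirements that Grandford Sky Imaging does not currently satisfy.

2, 3, 7, 8

1. Part 107 recurrent training 26 days ago vs limit 30 → met
2. airframe inspection 185 days ago vs limit 180 → not met
3. insurance policy review 1020 days ago vs limit 730 → not met
4. flight-log audit 134 days ago vs limit 180 → met
5. certificated remote pilots 10 ≥ 6 → met
6. waiver documentation present → met
7. airspace authorization renewal 89 days ago vs limit 60 → not met
8. condition 'flies at night' holds; visual observers trained 1 < 2 → not met
Not met: 2, 3, 7, 8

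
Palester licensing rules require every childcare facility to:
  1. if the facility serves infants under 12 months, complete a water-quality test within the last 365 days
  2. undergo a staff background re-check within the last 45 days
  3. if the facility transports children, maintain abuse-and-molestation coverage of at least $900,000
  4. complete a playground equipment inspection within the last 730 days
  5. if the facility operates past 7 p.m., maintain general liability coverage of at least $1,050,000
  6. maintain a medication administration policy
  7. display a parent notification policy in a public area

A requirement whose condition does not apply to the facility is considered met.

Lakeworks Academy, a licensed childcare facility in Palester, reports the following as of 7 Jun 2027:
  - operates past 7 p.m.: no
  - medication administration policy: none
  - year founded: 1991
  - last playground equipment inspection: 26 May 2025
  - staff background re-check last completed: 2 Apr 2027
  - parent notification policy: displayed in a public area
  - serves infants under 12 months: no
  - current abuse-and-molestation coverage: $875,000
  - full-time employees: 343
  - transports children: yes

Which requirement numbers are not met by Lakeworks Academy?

2, 3, 4, 6

1. condition 'serves infants under 12 months' does not hold → requirement n/a → met
2. staff background re-check 66 days ago vs limit 45 → not met
3. condition 'transports children' holds; abuse-and-molestation coverage $875,000 < $900,000 → not met
4. playground equipment inspection 742 days ago vs limit 730 → not met
5. condition 'operates past 7 p.m.' does not hold → requirement n/a → met
6. medication administration policy absent → not met
7. parent notification policy present → met
Not met: 2, 3, 4, 6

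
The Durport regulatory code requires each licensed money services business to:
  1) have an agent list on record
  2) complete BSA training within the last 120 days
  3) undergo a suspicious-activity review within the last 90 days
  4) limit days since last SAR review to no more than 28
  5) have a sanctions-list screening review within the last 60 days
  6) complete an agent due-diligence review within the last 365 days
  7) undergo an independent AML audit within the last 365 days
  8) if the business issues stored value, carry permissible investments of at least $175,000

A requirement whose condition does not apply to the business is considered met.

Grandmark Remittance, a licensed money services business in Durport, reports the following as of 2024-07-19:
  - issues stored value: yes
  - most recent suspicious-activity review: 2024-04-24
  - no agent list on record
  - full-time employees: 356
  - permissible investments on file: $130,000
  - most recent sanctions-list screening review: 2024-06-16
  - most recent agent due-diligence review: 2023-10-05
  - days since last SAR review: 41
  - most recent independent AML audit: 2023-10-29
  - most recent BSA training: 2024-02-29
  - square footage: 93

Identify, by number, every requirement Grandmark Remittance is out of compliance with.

1. agent list absent → not met
2. BSA training 141 days ago vs limit 120 → not met
3. suspicious-activity review 86 days ago vs limit 90 → met
4. days since last SAR review 41 > 28 → not met
5. sanctions-list screening review 33 days ago vs limit 60 → met
6. agent due-diligence review 288 days ago vs limit 365 → met
7. independent AML audit 264 days ago vs limit 365 → met
8. condition 'issues stored value' holds; permissible investments $130,000 < $175,000 → not met
Not met: 1, 2, 4, 8

1, 2, 4, 8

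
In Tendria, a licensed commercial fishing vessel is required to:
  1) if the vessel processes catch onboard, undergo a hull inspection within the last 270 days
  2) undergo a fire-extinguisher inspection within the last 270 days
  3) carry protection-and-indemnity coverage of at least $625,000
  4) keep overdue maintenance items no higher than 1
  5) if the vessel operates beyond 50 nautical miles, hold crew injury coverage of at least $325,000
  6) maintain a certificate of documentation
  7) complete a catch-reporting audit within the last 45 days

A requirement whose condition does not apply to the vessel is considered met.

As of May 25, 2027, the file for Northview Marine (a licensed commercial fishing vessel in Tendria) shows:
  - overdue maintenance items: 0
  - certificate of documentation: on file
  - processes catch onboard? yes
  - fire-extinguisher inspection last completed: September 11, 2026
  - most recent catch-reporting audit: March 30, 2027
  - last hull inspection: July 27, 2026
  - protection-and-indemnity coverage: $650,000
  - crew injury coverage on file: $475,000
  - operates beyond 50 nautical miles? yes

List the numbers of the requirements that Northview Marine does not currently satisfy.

1. condition 'processes catch onboard' holds; hull inspection 302 days ago vs limit 270 → not met
2. fire-extinguisher inspection 256 days ago vs limit 270 → met
3. protection-and-indemnity coverage $650,000 ≥ $625,000 → met
4. overdue maintenance items 0 ≤ 1 → met
5. condition 'operates beyond 50 nautical miles' holds; crew injury coverage $475,000 ≥ $325,000 → met
6. certificate of documentation present → met
7. catch-reporting audit 56 days ago vs limit 45 → not met
Not met: 1, 7

1, 7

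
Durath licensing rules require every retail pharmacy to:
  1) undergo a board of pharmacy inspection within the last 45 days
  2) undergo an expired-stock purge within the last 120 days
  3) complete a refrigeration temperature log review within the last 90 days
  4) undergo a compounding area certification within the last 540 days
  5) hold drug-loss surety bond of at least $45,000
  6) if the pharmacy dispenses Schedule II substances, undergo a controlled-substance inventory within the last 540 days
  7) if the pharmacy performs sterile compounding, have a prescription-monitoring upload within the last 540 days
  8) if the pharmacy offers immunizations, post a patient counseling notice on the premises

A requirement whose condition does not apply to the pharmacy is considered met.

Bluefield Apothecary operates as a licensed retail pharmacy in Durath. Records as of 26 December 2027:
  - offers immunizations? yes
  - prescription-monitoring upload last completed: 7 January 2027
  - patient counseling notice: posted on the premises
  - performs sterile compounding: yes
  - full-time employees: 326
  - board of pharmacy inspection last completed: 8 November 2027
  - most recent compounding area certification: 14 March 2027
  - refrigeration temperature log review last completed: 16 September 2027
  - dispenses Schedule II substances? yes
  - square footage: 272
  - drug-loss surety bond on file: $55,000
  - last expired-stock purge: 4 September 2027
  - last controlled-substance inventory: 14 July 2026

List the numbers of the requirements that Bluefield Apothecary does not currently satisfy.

1, 3

1. board of pharmacy inspection 48 days ago vs limit 45 → not met
2. expired-stock purge 113 days ago vs limit 120 → met
3. refrigeration temperature log review 101 days ago vs limit 90 → not met
4. compounding area certification 287 days ago vs limit 540 → met
5. drug-loss surety bond $55,000 ≥ $45,000 → met
6. condition 'dispenses Schedule II substances' holds; controlled-substance inventory 530 days ago vs limit 540 → met
7. condition 'performs sterile compounding' holds; prescription-monitoring upload 353 days ago vs limit 540 → met
8. condition 'offers immunizations' holds; patient counseling notice present → met
Not met: 1, 3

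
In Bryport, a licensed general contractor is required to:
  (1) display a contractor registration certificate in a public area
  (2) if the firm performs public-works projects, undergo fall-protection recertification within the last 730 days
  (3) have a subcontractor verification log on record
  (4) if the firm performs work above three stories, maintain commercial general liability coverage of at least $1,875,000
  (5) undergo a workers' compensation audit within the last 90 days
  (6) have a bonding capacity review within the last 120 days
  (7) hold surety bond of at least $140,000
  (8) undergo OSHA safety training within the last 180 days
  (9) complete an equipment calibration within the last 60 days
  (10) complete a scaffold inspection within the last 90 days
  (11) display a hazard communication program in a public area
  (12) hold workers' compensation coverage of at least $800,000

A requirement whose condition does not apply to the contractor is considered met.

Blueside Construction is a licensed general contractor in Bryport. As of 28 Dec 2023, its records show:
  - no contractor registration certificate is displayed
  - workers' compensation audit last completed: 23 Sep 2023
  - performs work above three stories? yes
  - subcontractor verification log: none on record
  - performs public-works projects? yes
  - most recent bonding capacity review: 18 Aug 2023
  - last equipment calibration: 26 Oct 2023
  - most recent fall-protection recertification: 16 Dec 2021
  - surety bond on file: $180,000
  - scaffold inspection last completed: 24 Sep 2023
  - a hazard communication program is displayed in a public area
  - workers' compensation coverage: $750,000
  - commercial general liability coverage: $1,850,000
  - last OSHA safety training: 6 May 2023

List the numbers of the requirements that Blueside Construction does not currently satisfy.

1. contractor registration certificate absent → not met
2. condition 'performs public-works projects' holds; fall-protection recertification 742 days ago vs limit 730 → not met
3. subcontractor verification log absent → not met
4. condition 'performs work above three stories' holds; commercial general liability coverage $1,850,000 < $1,875,000 → not met
5. workers' compensation audit 96 days ago vs limit 90 → not met
6. bonding capacity review 132 days ago vs limit 120 → not met
7. surety bond $180,000 ≥ $140,000 → met
8. OSHA safety training 236 days ago vs limit 180 → not met
9. equipment calibration 63 days ago vs limit 60 → not met
10. scaffold inspection 95 days ago vs limit 90 → not met
11. hazard communication program present → met
12. workers' compensation coverage $750,000 < $800,000 → not met
Not met: 1, 2, 3, 4, 5, 6, 8, 9, 10, 12

1, 2, 3, 4, 5, 6, 8, 9, 10, 12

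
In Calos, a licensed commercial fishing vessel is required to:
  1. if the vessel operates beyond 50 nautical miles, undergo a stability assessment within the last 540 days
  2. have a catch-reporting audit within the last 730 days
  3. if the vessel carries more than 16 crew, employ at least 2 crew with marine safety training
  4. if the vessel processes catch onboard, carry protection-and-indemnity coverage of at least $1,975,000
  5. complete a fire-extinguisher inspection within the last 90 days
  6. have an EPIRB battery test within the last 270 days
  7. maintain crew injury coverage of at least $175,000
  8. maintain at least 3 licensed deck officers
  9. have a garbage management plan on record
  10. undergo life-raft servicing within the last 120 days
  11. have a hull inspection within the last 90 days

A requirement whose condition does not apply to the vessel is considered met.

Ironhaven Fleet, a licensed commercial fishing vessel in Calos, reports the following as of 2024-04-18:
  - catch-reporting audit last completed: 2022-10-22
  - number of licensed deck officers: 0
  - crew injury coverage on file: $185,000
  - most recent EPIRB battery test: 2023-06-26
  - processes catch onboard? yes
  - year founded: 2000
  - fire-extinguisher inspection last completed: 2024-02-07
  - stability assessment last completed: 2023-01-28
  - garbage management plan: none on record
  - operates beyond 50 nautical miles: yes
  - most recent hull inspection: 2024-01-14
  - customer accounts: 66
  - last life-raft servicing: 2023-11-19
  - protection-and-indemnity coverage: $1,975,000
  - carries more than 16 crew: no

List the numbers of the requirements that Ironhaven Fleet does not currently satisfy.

1. condition 'operates beyond 50 nautical miles' holds; stability assessment 446 days ago vs limit 540 → met
2. catch-reporting audit 544 days ago vs limit 730 → met
3. condition 'carries more than 16 crew' does not hold → requirement n/a → met
4. condition 'processes catch onboard' holds; protection-and-indemnity coverage $1,975,000 ≥ $1,975,000 → met
5. fire-extinguisher inspection 71 days ago vs limit 90 → met
6. EPIRB battery test 297 days ago vs limit 270 → not met
7. crew injury coverage $185,000 ≥ $175,000 → met
8. licensed deck officers 0 < 3 → not met
9. garbage management plan absent → not met
10. life-raft servicing 151 days ago vs limit 120 → not met
11. hull inspection 95 days ago vs limit 90 → not met
Not met: 6, 8, 9, 10, 11

6, 8, 9, 10, 11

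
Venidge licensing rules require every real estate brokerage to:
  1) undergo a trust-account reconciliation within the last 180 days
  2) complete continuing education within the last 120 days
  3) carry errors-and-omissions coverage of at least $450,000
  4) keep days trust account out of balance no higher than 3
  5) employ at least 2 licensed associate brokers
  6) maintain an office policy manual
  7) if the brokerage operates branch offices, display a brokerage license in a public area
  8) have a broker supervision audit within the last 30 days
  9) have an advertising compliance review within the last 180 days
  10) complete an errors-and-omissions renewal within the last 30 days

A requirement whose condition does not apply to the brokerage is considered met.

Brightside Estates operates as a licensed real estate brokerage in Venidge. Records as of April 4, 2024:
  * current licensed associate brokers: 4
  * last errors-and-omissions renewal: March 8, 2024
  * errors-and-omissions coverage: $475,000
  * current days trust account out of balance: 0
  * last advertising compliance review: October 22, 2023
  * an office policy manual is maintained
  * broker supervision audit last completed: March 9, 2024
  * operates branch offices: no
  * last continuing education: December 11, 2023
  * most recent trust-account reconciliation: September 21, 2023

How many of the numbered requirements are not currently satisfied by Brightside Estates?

1. trust-account reconciliation 196 days ago vs limit 180 → not met
2. continuing education 115 days ago vs limit 120 → met
3. errors-and-omissions coverage $475,000 ≥ $450,000 → met
4. days trust account out of balance 0 ≤ 3 → met
5. licensed associate brokers 4 ≥ 2 → met
6. office policy manual present → met
7. condition 'operates branch offices' does not hold → requirement n/a → met
8. broker supervision audit 26 days ago vs limit 30 → met
9. advertising compliance review 165 days ago vs limit 180 → met
10. errors-and-omissions renewal 27 days ago vs limit 30 → met
Not met: 1 of 10

1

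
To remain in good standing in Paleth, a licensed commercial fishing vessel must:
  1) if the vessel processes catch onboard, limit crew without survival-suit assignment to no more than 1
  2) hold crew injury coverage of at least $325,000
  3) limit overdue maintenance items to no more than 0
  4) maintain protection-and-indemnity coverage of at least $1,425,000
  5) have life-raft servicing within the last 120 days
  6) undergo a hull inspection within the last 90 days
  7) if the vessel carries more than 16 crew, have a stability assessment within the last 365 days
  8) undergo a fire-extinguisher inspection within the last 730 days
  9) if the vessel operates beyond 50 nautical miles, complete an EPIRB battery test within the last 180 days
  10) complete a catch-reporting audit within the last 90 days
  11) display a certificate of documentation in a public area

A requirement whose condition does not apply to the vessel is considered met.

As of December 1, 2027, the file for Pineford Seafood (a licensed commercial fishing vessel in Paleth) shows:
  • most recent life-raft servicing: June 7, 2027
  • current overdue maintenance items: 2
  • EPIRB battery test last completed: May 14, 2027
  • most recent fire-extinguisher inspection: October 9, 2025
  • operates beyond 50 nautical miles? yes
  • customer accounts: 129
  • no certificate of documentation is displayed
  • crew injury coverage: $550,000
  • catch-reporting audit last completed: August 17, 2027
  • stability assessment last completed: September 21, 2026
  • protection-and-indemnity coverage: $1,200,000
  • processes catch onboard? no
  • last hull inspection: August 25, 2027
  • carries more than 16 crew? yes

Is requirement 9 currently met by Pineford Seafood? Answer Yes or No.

9. condition 'operates beyond 50 nautical miles' holds; EPIRB battery test 201 days ago vs limit 180 → not met

No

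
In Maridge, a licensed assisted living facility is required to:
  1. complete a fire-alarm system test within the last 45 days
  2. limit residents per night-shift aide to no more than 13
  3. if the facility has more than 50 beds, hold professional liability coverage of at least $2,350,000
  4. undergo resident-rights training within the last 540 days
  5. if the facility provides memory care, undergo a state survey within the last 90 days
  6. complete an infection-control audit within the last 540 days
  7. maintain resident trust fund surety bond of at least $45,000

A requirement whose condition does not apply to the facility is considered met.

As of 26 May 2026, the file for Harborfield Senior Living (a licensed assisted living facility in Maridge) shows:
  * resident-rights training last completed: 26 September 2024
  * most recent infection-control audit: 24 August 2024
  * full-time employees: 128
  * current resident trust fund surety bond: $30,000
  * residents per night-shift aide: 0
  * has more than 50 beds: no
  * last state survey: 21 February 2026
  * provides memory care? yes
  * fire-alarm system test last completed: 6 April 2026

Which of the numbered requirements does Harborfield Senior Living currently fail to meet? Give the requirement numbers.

1. fire-alarm system test 50 days ago vs limit 45 → not met
2. residents per night-shift aide 0 ≤ 13 → met
3. condition 'has more than 50 beds' does not hold → requirement n/a → met
4. resident-rights training 607 days ago vs limit 540 → not met
5. condition 'provides memory care' holds; state survey 94 days ago vs limit 90 → not met
6. infection-control audit 640 days ago vs limit 540 → not met
7. resident trust fund surety bond $30,000 < $45,000 → not met
Not met: 1, 4, 5, 6, 7

1, 4, 5, 6, 7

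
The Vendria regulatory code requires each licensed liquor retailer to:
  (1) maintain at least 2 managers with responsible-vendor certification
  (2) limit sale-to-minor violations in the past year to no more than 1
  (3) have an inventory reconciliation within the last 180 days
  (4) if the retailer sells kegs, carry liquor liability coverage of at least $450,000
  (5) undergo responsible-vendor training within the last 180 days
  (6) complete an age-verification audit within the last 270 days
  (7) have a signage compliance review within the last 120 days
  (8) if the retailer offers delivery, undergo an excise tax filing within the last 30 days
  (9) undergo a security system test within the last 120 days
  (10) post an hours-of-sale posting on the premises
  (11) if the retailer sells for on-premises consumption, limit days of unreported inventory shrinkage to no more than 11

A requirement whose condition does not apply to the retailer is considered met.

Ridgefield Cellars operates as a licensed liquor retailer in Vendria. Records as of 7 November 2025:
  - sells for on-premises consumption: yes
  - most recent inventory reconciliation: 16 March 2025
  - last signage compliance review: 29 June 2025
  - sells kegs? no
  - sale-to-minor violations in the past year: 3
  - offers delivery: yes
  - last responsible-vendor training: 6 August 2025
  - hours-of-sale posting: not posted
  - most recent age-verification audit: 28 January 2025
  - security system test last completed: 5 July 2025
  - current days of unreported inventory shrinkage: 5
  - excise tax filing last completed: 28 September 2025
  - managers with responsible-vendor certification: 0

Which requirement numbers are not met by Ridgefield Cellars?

1, 2, 3, 6, 7, 8, 9, 10

1. managers with responsible-vendor certification 0 < 2 → not met
2. sale-to-minor violations in the past year 3 > 1 → not met
3. inventory reconciliation 236 days ago vs limit 180 → not met
4. condition 'sells kegs' does not hold → requirement n/a → met
5. responsible-vendor training 93 days ago vs limit 180 → met
6. age-verification audit 283 days ago vs limit 270 → not met
7. signage compliance review 131 days ago vs limit 120 → not met
8. condition 'offers delivery' holds; excise tax filing 40 days ago vs limit 30 → not met
9. security system test 125 days ago vs limit 120 → not met
10. hours-of-sale posting absent → not met
11. condition 'sells for on-premises consumption' holds; days of unreported inventory shrinkage 5 ≤ 11 → met
Not met: 1, 2, 3, 6, 7, 8, 9, 10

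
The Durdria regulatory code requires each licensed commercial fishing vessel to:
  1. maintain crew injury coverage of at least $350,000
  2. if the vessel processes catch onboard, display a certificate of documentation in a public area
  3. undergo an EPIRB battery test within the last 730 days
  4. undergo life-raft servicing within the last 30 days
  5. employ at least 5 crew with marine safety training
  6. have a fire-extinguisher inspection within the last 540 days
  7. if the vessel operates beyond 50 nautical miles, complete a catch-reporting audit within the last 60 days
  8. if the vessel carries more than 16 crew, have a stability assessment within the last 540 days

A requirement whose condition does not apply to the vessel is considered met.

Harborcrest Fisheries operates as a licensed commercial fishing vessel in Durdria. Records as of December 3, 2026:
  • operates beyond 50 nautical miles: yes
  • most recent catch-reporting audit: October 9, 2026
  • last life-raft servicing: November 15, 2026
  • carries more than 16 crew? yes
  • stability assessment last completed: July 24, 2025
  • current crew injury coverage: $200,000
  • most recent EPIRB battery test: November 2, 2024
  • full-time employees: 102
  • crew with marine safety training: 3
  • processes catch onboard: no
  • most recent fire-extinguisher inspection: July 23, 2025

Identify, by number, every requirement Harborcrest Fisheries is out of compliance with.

1. crew injury coverage $200,000 < $350,000 → not met
2. condition 'processes catch onboard' does not hold → requirement n/a → met
3. EPIRB battery test 761 days ago vs limit 730 → not met
4. life-raft servicing 18 days ago vs limit 30 → met
5. crew with marine safety training 3 < 5 → not met
6. fire-extinguisher inspection 498 days ago vs limit 540 → met
7. condition 'operates beyond 50 nautical miles' holds; catch-reporting audit 55 days ago vs limit 60 → met
8. condition 'carries more than 16 crew' holds; stability assessment 497 days ago vs limit 540 → met
Not met: 1, 3, 5

1, 3, 5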